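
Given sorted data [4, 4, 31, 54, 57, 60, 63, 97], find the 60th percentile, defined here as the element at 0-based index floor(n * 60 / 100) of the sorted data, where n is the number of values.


The dataset has n = 8 elements.
Index = floor(8 * 60 / 100) = floor(480 / 100) = floor(4.8) = 4
Counting from index 0 in the sorted data, the element at index 4 is 57.
Final answer: 57


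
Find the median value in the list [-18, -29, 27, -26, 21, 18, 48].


First, sort the list: [-29, -26, -18, 18, 21, 27, 48]
The list has 7 elements (odd count).
The middle index is 3 (0-based), and the element there is 18.
Final answer: 18


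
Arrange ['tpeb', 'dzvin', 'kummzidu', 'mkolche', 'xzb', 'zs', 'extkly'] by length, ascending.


Compute lengths:
  'tpeb' has length 4
  'dzvin' has length 5
  'kummzidu' has length 8
  'mkolche' has length 7
  'xzb' has length 3
  'zs' has length 2
  'extkly' has length 6
Lengths in increasing order: 2 < 3 < 4 < 5 < 6 < 7 < 8
Listing the words in that order gives the answer.
Final answer: ['zs', 'xzb', 'tpeb', 'dzvin', 'extkly', 'mkolche', 'kummzidu']


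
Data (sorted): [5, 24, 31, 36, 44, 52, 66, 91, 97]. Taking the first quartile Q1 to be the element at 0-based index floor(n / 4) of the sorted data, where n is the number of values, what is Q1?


The list has n = 9 elements.
Q1 index = floor(9 / 4) = floor(2.25) = 2
Counting from index 0 in the sorted data, the element at index 2 is 31.
Final answer: 31


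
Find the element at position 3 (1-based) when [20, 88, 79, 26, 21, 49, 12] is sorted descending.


Sort descending: [88, 79, 49, 26, 21, 20, 12]
The 3rd element (1-indexed) is at index 2.
Value = 49
Final answer: 49


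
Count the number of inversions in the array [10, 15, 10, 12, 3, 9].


For each element, count the later elements that are smaller than it:
  10 (index 0): smaller elements after it = [3, 9] -> 2
  15 (index 1): smaller elements after it = [10, 12, 3, 9] -> 4
  10 (index 2): smaller elements after it = [3, 9] -> 2
  12 (index 3): smaller elements after it = [3, 9] -> 2
  3 (index 4): smaller elements after it = [] -> 0
Total inversions = 2 + 4 + 2 + 2 + 0 = 10
Final answer: 10


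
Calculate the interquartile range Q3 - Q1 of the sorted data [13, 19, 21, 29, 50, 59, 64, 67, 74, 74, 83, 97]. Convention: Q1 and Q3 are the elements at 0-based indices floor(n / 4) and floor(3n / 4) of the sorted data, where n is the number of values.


The data has n = 12 elements.
Q1 index = floor(12 / 4) = floor(3) = 3; Q3 index = floor(3 * 12 / 4) = floor(9) = 9
Q1 = element at index 3 = 29
Q3 = element at index 9 = 74
IQR = 74 - 29 = 45
Final answer: 45


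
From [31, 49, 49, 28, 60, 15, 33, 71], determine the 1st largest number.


Sort descending: [71, 60, 49, 49, 33, 31, 28, 15]
The 1st element (1-indexed) is at index 0.
Value = 71
Final answer: 71


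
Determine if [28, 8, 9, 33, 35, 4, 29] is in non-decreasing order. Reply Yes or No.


Check consecutive pairs:
  28 <= 8? False
  8 <= 9? True
  9 <= 33? True
  33 <= 35? True
  35 <= 4? False
  4 <= 29? True
2 consecutive pair(s) are out of order, so the list is not sorted.
Final answer: No


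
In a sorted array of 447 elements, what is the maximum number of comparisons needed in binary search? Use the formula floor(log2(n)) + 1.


Binary search halves the search space each step.
Maximum comparisons = floor(log2(447)) + 1
log2(447) = 8.8041
floor(log2(447)) = 8, so 8 + 1 = 9
Final answer: 9


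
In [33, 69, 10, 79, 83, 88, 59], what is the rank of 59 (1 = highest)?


Sort descending: [88, 83, 79, 69, 59, 33, 10]
Find 59 in the sorted list.
59 is at position 5.
Final answer: 5


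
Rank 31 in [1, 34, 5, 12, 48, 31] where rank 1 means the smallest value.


Sort ascending: [1, 5, 12, 31, 34, 48]
Find 31 in the sorted list.
31 is at position 4 (1-indexed).
Final answer: 4


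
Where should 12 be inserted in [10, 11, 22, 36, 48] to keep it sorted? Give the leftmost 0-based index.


List is sorted: [10, 11, 22, 36, 48]
We need the leftmost position where 12 can be inserted, i.e. the first index whose element is >= 12 (or the end of the list if none is).
Binary search with low=0, high=5 (0-based indices):
  low=0, high=5, mid=2: a[2]=22 >= 12, so high = 2
  low=0, high=2, mid=1: a[1]=11 < 12, so low = 2
Now low = high = 2, so the insertion index is 2.
Final answer: 2


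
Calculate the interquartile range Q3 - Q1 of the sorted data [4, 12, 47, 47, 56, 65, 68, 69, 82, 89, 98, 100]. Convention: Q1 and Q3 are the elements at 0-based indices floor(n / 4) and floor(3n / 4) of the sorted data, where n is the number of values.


The data has n = 12 elements.
Q1 index = floor(12 / 4) = floor(3) = 3; Q3 index = floor(3 * 12 / 4) = floor(9) = 9
Q1 = element at index 3 = 47
Q3 = element at index 9 = 89
IQR = 89 - 47 = 42
Final answer: 42


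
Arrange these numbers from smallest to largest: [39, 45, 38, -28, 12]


Original list: [39, 45, 38, -28, 12]
Repeatedly take the smallest remaining element:
  Remaining [39, 45, 38, -28, 12] -> smallest is -28
  Remaining [39, 45, 38, 12] -> smallest is 12
  Remaining [39, 45, 38] -> smallest is 38
  Remaining [39, 45] -> smallest is 39
  Remaining [45] -> smallest is 45
Collecting the picks in order gives the sorted list.
Final answer: [-28, 12, 38, 39, 45]


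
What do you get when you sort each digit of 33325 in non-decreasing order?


The number 33325 has digits: 3, 3, 3, 2, 5
Sorted: 2, 3, 3, 3, 5
Joining the sorted digits gives the result.
Final answer: 23335


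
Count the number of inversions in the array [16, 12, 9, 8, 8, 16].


For each element, count the later elements that are smaller than it:
  16 (index 0): smaller elements after it = [12, 9, 8, 8] -> 4
  12 (index 1): smaller elements after it = [9, 8, 8] -> 3
  9 (index 2): smaller elements after it = [8, 8] -> 2
  8 (index 3): smaller elements after it = [] -> 0
  8 (index 4): smaller elements after it = [] -> 0
Total inversions = 4 + 3 + 2 + 0 + 0 = 9
Final answer: 9


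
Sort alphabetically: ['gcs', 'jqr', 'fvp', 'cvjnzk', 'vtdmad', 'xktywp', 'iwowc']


Compare strings character by character (the first differing letter decides):
  'cvjnzk' < 'fvp' since 'c' < 'f' at position 1
  'fvp' < 'gcs' since 'f' < 'g' at position 1
  'gcs' < 'iwowc' since 'g' < 'i' at position 1
  'iwowc' < 'jqr' since 'i' < 'j' at position 1
  'jqr' < 'vtdmad' since 'j' < 'v' at position 1
  'vtdmad' < 'xktywp' since 'v' < 'x' at position 1
Chaining these comparisons gives the alphabetical order.
Final answer: ['cvjnzk', 'fvp', 'gcs', 'iwowc', 'jqr', 'vtdmad', 'xktywp']


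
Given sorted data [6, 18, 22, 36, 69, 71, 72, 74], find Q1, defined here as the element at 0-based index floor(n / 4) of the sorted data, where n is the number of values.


The list has n = 8 elements.
Q1 index = floor(8 / 4) = floor(2) = 2
Counting from index 0 in the sorted data, the element at index 2 is 22.
Final answer: 22


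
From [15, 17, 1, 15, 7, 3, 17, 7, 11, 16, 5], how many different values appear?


List all unique values:
Distinct values: [1, 3, 5, 7, 11, 15, 16, 17]
Count = 8
Final answer: 8


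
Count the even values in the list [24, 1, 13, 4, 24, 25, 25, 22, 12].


Check each element:
  24 is even
  1 is odd
  13 is odd
  4 is even
  24 is even
  25 is odd
  25 is odd
  22 is even
  12 is even
Evens: [24, 4, 24, 22, 12]
Count of evens = 5
Final answer: 5


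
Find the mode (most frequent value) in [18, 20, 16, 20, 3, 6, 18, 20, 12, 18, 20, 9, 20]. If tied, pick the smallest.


Count the frequency of each value:
  3 appears 1 time(s)
  6 appears 1 time(s)
  9 appears 1 time(s)
  12 appears 1 time(s)
  16 appears 1 time(s)
  18 appears 3 time(s)
  20 appears 5 time(s)
Maximum frequency is 5.
Only 20 reaches that frequency, so it is the mode.
Final answer: 20


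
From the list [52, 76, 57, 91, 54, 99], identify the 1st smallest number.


Sort ascending: [52, 54, 57, 76, 91, 99]
The 1st element (1-indexed) is at index 0.
Value = 52
Final answer: 52


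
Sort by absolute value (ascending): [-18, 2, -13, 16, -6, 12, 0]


Compute absolute values:
  |-18| = 18
  |2| = 2
  |-13| = 13
  |16| = 16
  |-6| = 6
  |12| = 12
  |0| = 0
Absolute values in increasing order: 0 < 2 < 6 < 12 < 13 < 16 < 18
Listing the original numbers in that order gives the answer.
Final answer: [0, 2, -6, 12, -13, 16, -18]


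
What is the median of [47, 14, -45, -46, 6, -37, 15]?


First, sort the list: [-46, -45, -37, 6, 14, 15, 47]
The list has 7 elements (odd count).
The middle index is 3 (0-based), and the element there is 6.
Final answer: 6


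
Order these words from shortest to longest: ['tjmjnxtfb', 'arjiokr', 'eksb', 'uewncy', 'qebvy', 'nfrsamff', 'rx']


Compute lengths:
  'tjmjnxtfb' has length 9
  'arjiokr' has length 7
  'eksb' has length 4
  'uewncy' has length 6
  'qebvy' has length 5
  'nfrsamff' has length 8
  'rx' has length 2
Lengths in increasing order: 2 < 4 < 5 < 6 < 7 < 8 < 9
Listing the words in that order gives the answer.
Final answer: ['rx', 'eksb', 'qebvy', 'uewncy', 'arjiokr', 'nfrsamff', 'tjmjnxtfb']


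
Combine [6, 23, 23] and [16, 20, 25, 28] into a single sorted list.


List A: [6, 23, 23]
List B: [16, 20, 25, 28]
Repeatedly compare the front elements and take the smaller:
  6 vs 16 -> take 6
  23 vs 16 -> take 16
  23 vs 20 -> take 20
  23 vs 25 -> take 23
  23 vs 25 -> take 23
  A is exhausted; append the rest of B: [25, 28]
Final answer: [6, 16, 20, 23, 23, 25, 28]


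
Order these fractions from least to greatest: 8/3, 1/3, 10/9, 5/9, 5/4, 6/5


Convert to decimal for comparison:
  8/3 = 2.6667
  1/3 = 0.3333
  10/9 = 1.1111
  5/9 = 0.5556
  5/4 = 1.25
  6/5 = 1.2
Decimals in increasing order: 0.3333 < 0.5556 < 1.1111 < 1.2 < 1.25 < 2.6667
Writing each back as its fraction gives the sorted order.
Final answer: 1/3, 5/9, 10/9, 6/5, 5/4, 8/3


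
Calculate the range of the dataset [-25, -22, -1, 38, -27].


Maximum value: 38
Minimum value: -27
Range = 38 - (-27) = 65
Final answer: 65


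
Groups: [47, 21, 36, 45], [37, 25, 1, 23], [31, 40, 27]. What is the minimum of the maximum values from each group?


Find max of each group:
  Group 1: [47, 21, 36, 45] -> max = 47
  Group 2: [37, 25, 1, 23] -> max = 37
  Group 3: [31, 40, 27] -> max = 40
Maxes: [47, 37, 40]
Minimum of maxes = 37
Final answer: 37


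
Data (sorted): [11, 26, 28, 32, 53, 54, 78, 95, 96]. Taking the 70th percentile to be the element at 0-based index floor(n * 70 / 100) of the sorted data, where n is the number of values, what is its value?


The dataset has n = 9 elements.
Index = floor(9 * 70 / 100) = floor(630 / 100) = floor(6.3) = 6
Counting from index 0 in the sorted data, the element at index 6 is 78.
Final answer: 78


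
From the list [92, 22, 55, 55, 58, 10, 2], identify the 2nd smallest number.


Sort ascending: [2, 10, 22, 55, 55, 58, 92]
The 2nd element (1-indexed) is at index 1.
Value = 10
Final answer: 10


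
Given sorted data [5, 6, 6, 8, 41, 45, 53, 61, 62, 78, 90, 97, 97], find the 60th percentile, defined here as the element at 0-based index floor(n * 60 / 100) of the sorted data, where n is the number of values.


The dataset has n = 13 elements.
Index = floor(13 * 60 / 100) = floor(780 / 100) = floor(7.8) = 7
Counting from index 0 in the sorted data, the element at index 7 is 61.
Final answer: 61


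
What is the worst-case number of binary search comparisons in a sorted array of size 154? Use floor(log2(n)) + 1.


Binary search halves the search space each step.
Maximum comparisons = floor(log2(154)) + 1
log2(154) = 7.2668
floor(log2(154)) = 7, so 7 + 1 = 8
Final answer: 8


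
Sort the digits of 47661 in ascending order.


The number 47661 has digits: 4, 7, 6, 6, 1
Sorted: 1, 4, 6, 6, 7
Joining the sorted digits gives the result.
Final answer: 14667


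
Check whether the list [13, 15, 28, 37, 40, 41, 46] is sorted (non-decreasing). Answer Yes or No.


Check consecutive pairs:
  13 <= 15? True
  15 <= 28? True
  28 <= 37? True
  37 <= 40? True
  40 <= 41? True
  41 <= 46? True
Every consecutive pair is in order, so the list is non-decreasing.
Final answer: Yes


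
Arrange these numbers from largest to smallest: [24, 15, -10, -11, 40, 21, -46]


Original list: [24, 15, -10, -11, 40, 21, -46]
Repeatedly take the largest remaining element:
  Remaining [24, 15, -10, -11, 40, 21, -46] -> largest is 40
  Remaining [24, 15, -10, -11, 21, -46] -> largest is 24
  Remaining [15, -10, -11, 21, -46] -> largest is 21
  Remaining [15, -10, -11, -46] -> largest is 15
  Remaining [-10, -11, -46] -> largest is -10
  Remaining [-11, -46] -> largest is -11
  Remaining [-46] -> largest is -46
Collecting the picks in order gives the descending list.
Final answer: [40, 24, 21, 15, -10, -11, -46]


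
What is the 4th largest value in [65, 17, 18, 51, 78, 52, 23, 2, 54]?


Sort descending: [78, 65, 54, 52, 51, 23, 18, 17, 2]
The 4th element (1-indexed) is at index 3.
Value = 52
Final answer: 52


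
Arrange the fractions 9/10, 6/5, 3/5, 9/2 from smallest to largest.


Convert to decimal for comparison:
  9/10 = 0.9
  6/5 = 1.2
  3/5 = 0.6
  9/2 = 4.5
Decimals in increasing order: 0.6 < 0.9 < 1.2 < 4.5
Writing each back as its fraction gives the sorted order.
Final answer: 3/5, 9/10, 6/5, 9/2


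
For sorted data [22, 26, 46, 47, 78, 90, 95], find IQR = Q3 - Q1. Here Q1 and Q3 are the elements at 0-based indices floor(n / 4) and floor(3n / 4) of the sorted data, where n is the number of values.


The data has n = 7 elements.
Q1 index = floor(7 / 4) = floor(1.75) = 1; Q3 index = floor(3 * 7 / 4) = floor(5.25) = 5
Q1 = element at index 1 = 26
Q3 = element at index 5 = 90
IQR = 90 - 26 = 64
Final answer: 64


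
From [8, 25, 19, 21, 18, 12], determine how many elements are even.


Check each element:
  8 is even
  25 is odd
  19 is odd
  21 is odd
  18 is even
  12 is even
Evens: [8, 18, 12]
Count of evens = 3
Final answer: 3


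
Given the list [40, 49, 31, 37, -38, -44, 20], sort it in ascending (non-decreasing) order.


Original list: [40, 49, 31, 37, -38, -44, 20]
Repeatedly take the smallest remaining element:
  Remaining [40, 49, 31, 37, -38, -44, 20] -> smallest is -44
  Remaining [40, 49, 31, 37, -38, 20] -> smallest is -38
  Remaining [40, 49, 31, 37, 20] -> smallest is 20
  Remaining [40, 49, 31, 37] -> smallest is 31
  Remaining [40, 49, 37] -> smallest is 37
  Remaining [40, 49] -> smallest is 40
  Remaining [49] -> smallest is 49
Collecting the picks in order gives the sorted list.
Final answer: [-44, -38, 20, 31, 37, 40, 49]


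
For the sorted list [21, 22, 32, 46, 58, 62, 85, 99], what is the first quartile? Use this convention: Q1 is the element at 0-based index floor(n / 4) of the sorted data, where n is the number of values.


The list has n = 8 elements.
Q1 index = floor(8 / 4) = floor(2) = 2
Counting from index 0 in the sorted data, the element at index 2 is 32.
Final answer: 32


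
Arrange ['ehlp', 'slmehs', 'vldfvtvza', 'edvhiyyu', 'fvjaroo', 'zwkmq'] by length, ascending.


Compute lengths:
  'ehlp' has length 4
  'slmehs' has length 6
  'vldfvtvza' has length 9
  'edvhiyyu' has length 8
  'fvjaroo' has length 7
  'zwkmq' has length 5
Lengths in increasing order: 4 < 5 < 6 < 7 < 8 < 9
Listing the words in that order gives the answer.
Final answer: ['ehlp', 'zwkmq', 'slmehs', 'fvjaroo', 'edvhiyyu', 'vldfvtvza']


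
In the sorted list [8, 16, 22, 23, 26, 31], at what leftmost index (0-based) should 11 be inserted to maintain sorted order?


List is sorted: [8, 16, 22, 23, 26, 31]
We need the leftmost position where 11 can be inserted, i.e. the first index whose element is >= 11 (or the end of the list if none is).
Binary search with low=0, high=6 (0-based indices):
  low=0, high=6, mid=3: a[3]=23 >= 11, so high = 3
  low=0, high=3, mid=1: a[1]=16 >= 11, so high = 1
  low=0, high=1, mid=0: a[0]=8 < 11, so low = 1
Now low = high = 1, so the insertion index is 1.
Final answer: 1


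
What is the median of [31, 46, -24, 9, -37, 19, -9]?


First, sort the list: [-37, -24, -9, 9, 19, 31, 46]
The list has 7 elements (odd count).
The middle index is 3 (0-based), and the element there is 9.
Final answer: 9


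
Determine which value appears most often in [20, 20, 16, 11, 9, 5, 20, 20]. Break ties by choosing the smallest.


Count the frequency of each value:
  5 appears 1 time(s)
  9 appears 1 time(s)
  11 appears 1 time(s)
  16 appears 1 time(s)
  20 appears 4 time(s)
Maximum frequency is 4.
Only 20 reaches that frequency, so it is the mode.
Final answer: 20


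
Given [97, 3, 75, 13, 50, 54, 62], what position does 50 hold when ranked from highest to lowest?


Sort descending: [97, 75, 62, 54, 50, 13, 3]
Find 50 in the sorted list.
50 is at position 5.
Final answer: 5


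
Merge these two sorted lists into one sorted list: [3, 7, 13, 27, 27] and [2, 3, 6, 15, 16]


List A: [3, 7, 13, 27, 27]
List B: [2, 3, 6, 15, 16]
Repeatedly compare the front elements and take the smaller:
  3 vs 2 -> take 2
  3 vs 3 -> take 3
  7 vs 3 -> take 3
  7 vs 6 -> take 6
  7 vs 15 -> take 7
  13 vs 15 -> take 13
  27 vs 15 -> take 15
  27 vs 16 -> take 16
  B is exhausted; append the rest of A: [27, 27]
Final answer: [2, 3, 3, 6, 7, 13, 15, 16, 27, 27]


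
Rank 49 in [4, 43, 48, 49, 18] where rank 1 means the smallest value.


Sort ascending: [4, 18, 43, 48, 49]
Find 49 in the sorted list.
49 is at position 5 (1-indexed).
Final answer: 5


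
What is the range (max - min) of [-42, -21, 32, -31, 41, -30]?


Maximum value: 41
Minimum value: -42
Range = 41 - (-42) = 83
Final answer: 83


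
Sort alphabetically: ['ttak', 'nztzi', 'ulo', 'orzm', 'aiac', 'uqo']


Compare strings character by character (the first differing letter decides):
  'aiac' < 'nztzi' since 'a' < 'n' at position 1
  'nztzi' < 'orzm' since 'n' < 'o' at position 1
  'orzm' < 'ttak' since 'o' < 't' at position 1
  'ttak' < 'ulo' since 't' < 'u' at position 1
  'ulo' < 'uqo' since 'l' < 'q' at position 2
Chaining these comparisons gives the alphabetical order.
Final answer: ['aiac', 'nztzi', 'orzm', 'ttak', 'ulo', 'uqo']


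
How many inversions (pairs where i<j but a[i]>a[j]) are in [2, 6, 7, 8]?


For each element, count the later elements that are smaller than it:
  2 (index 0): smaller elements after it = [] -> 0
  6 (index 1): smaller elements after it = [] -> 0
  7 (index 2): smaller elements after it = [] -> 0
Total inversions = 0 + 0 + 0 = 0
Final answer: 0


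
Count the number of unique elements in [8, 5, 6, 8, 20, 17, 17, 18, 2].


List all unique values:
Distinct values: [2, 5, 6, 8, 17, 18, 20]
Count = 7
Final answer: 7


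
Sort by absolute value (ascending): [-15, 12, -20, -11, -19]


Compute absolute values:
  |-15| = 15
  |12| = 12
  |-20| = 20
  |-11| = 11
  |-19| = 19
Absolute values in increasing order: 11 < 12 < 15 < 19 < 20
Listing the original numbers in that order gives the answer.
Final answer: [-11, 12, -15, -19, -20]


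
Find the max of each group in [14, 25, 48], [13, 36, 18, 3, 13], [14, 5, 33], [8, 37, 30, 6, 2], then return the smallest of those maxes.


Find max of each group:
  Group 1: [14, 25, 48] -> max = 48
  Group 2: [13, 36, 18, 3, 13] -> max = 36
  Group 3: [14, 5, 33] -> max = 33
  Group 4: [8, 37, 30, 6, 2] -> max = 37
Maxes: [48, 36, 33, 37]
Minimum of maxes = 33
Final answer: 33


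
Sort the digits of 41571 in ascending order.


The number 41571 has digits: 4, 1, 5, 7, 1
Sorted: 1, 1, 4, 5, 7
Joining the sorted digits gives the result.
Final answer: 11457


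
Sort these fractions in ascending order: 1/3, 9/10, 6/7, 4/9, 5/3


Convert to decimal for comparison:
  1/3 = 0.3333
  9/10 = 0.9
  6/7 = 0.8571
  4/9 = 0.4444
  5/3 = 1.6667
Decimals in increasing order: 0.3333 < 0.4444 < 0.8571 < 0.9 < 1.6667
Writing each back as its fraction gives the sorted order.
Final answer: 1/3, 4/9, 6/7, 9/10, 5/3


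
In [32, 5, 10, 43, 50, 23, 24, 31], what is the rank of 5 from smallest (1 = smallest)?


Sort ascending: [5, 10, 23, 24, 31, 32, 43, 50]
Find 5 in the sorted list.
5 is at position 1 (1-indexed).
Final answer: 1


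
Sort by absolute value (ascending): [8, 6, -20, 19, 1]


Compute absolute values:
  |8| = 8
  |6| = 6
  |-20| = 20
  |19| = 19
  |1| = 1
Absolute values in increasing order: 1 < 6 < 8 < 19 < 20
Listing the original numbers in that order gives the answer.
Final answer: [1, 6, 8, 19, -20]


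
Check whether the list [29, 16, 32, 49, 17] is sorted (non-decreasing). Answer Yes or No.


Check consecutive pairs:
  29 <= 16? False
  16 <= 32? True
  32 <= 49? True
  49 <= 17? False
2 consecutive pair(s) are out of order, so the list is not sorted.
Final answer: No


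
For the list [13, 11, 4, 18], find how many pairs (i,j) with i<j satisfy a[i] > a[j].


For each element, count the later elements that are smaller than it:
  13 (index 0): smaller elements after it = [11, 4] -> 2
  11 (index 1): smaller elements after it = [4] -> 1
  4 (index 2): smaller elements after it = [] -> 0
Total inversions = 2 + 1 + 0 = 3
Final answer: 3


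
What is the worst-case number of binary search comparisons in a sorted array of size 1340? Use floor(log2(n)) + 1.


Binary search halves the search space each step.
Maximum comparisons = floor(log2(1340)) + 1
log2(1340) = 10.388
floor(log2(1340)) = 10, so 10 + 1 = 11
Final answer: 11


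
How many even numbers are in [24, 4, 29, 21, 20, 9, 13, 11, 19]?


Check each element:
  24 is even
  4 is even
  29 is odd
  21 is odd
  20 is even
  9 is odd
  13 is odd
  11 is odd
  19 is odd
Evens: [24, 4, 20]
Count of evens = 3
Final answer: 3


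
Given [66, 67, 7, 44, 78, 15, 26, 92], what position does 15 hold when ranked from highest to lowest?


Sort descending: [92, 78, 67, 66, 44, 26, 15, 7]
Find 15 in the sorted list.
15 is at position 7.
Final answer: 7


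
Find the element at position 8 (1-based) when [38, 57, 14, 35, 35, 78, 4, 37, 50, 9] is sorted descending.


Sort descending: [78, 57, 50, 38, 37, 35, 35, 14, 9, 4]
The 8th element (1-indexed) is at index 7.
Value = 14
Final answer: 14


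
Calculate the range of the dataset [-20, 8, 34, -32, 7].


Maximum value: 34
Minimum value: -32
Range = 34 - (-32) = 66
Final answer: 66


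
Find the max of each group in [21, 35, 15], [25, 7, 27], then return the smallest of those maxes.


Find max of each group:
  Group 1: [21, 35, 15] -> max = 35
  Group 2: [25, 7, 27] -> max = 27
Maxes: [35, 27]
Minimum of maxes = 27
Final answer: 27


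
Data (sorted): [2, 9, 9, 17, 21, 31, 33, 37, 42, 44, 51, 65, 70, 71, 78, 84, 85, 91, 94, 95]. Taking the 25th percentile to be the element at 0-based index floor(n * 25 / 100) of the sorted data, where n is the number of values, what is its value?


The dataset has n = 20 elements.
Index = floor(20 * 25 / 100) = floor(500 / 100) = floor(5) = 5
Counting from index 0 in the sorted data, the element at index 5 is 31.
Final answer: 31


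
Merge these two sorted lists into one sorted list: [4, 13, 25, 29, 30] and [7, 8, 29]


List A: [4, 13, 25, 29, 30]
List B: [7, 8, 29]
Repeatedly compare the front elements and take the smaller:
  4 vs 7 -> take 4
  13 vs 7 -> take 7
  13 vs 8 -> take 8
  13 vs 29 -> take 13
  25 vs 29 -> take 25
  29 vs 29 -> take 29
  30 vs 29 -> take 29
  B is exhausted; append the rest of A: [30]
Final answer: [4, 7, 8, 13, 25, 29, 29, 30]


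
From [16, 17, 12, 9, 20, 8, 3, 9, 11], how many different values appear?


List all unique values:
Distinct values: [3, 8, 9, 11, 12, 16, 17, 20]
Count = 8
Final answer: 8


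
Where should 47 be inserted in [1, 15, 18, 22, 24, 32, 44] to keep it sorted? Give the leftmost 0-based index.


List is sorted: [1, 15, 18, 22, 24, 32, 44]
We need the leftmost position where 47 can be inserted, i.e. the first index whose element is >= 47 (or the end of the list if none is).
Binary search with low=0, high=7 (0-based indices):
  low=0, high=7, mid=3: a[3]=22 < 47, so low = 4
  low=4, high=7, mid=5: a[5]=32 < 47, so low = 6
  low=6, high=7, mid=6: a[6]=44 < 47, so low = 7
Now low = high = 7, so the insertion index is 7.
Final answer: 7


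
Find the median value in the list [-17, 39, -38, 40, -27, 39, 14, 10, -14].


First, sort the list: [-38, -27, -17, -14, 10, 14, 39, 39, 40]
The list has 9 elements (odd count).
The middle index is 4 (0-based), and the element there is 10.
Final answer: 10


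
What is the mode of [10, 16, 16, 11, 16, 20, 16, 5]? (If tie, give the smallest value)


Count the frequency of each value:
  5 appears 1 time(s)
  10 appears 1 time(s)
  11 appears 1 time(s)
  16 appears 4 time(s)
  20 appears 1 time(s)
Maximum frequency is 4.
Only 16 reaches that frequency, so it is the mode.
Final answer: 16


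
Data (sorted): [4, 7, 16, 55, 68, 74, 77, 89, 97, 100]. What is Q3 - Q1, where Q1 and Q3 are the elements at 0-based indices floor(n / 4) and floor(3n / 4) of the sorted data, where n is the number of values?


The data has n = 10 elements.
Q1 index = floor(10 / 4) = floor(2.5) = 2; Q3 index = floor(3 * 10 / 4) = floor(7.5) = 7
Q1 = element at index 2 = 16
Q3 = element at index 7 = 89
IQR = 89 - 16 = 73
Final answer: 73


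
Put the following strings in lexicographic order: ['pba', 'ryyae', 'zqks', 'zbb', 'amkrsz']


Compare strings character by character (the first differing letter decides):
  'amkrsz' < 'pba' since 'a' < 'p' at position 1
  'pba' < 'ryyae' since 'p' < 'r' at position 1
  'ryyae' < 'zbb' since 'r' < 'z' at position 1
  'zbb' < 'zqks' since 'b' < 'q' at position 2
Chaining these comparisons gives the alphabetical order.
Final answer: ['amkrsz', 'pba', 'ryyae', 'zbb', 'zqks']


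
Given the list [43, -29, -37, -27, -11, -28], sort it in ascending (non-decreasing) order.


Original list: [43, -29, -37, -27, -11, -28]
Repeatedly take the smallest remaining element:
  Remaining [43, -29, -37, -27, -11, -28] -> smallest is -37
  Remaining [43, -29, -27, -11, -28] -> smallest is -29
  Remaining [43, -27, -11, -28] -> smallest is -28
  Remaining [43, -27, -11] -> smallest is -27
  Remaining [43, -11] -> smallest is -11
  Remaining [43] -> smallest is 43
Collecting the picks in order gives the sorted list.
Final answer: [-37, -29, -28, -27, -11, 43]


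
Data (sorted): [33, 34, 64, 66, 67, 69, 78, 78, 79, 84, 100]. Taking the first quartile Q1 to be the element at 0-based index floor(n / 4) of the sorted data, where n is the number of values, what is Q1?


The list has n = 11 elements.
Q1 index = floor(11 / 4) = floor(2.75) = 2
Counting from index 0 in the sorted data, the element at index 2 is 64.
Final answer: 64


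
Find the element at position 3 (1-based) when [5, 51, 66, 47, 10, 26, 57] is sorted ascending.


Sort ascending: [5, 10, 26, 47, 51, 57, 66]
The 3rd element (1-indexed) is at index 2.
Value = 26
Final answer: 26


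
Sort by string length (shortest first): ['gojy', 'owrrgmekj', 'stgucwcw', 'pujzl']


Compute lengths:
  'gojy' has length 4
  'owrrgmekj' has length 9
  'stgucwcw' has length 8
  'pujzl' has length 5
Lengths in increasing order: 4 < 5 < 8 < 9
Listing the words in that order gives the answer.
Final answer: ['gojy', 'pujzl', 'stgucwcw', 'owrrgmekj']


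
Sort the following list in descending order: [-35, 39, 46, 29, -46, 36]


Original list: [-35, 39, 46, 29, -46, 36]
Repeatedly take the largest remaining element:
  Remaining [-35, 39, 46, 29, -46, 36] -> largest is 46
  Remaining [-35, 39, 29, -46, 36] -> largest is 39
  Remaining [-35, 29, -46, 36] -> largest is 36
  Remaining [-35, 29, -46] -> largest is 29
  Remaining [-35, -46] -> largest is -35
  Remaining [-46] -> largest is -46
Collecting the picks in order gives the descending list.
Final answer: [46, 39, 36, 29, -35, -46]


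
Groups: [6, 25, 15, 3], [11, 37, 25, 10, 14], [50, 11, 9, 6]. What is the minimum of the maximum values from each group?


Find max of each group:
  Group 1: [6, 25, 15, 3] -> max = 25
  Group 2: [11, 37, 25, 10, 14] -> max = 37
  Group 3: [50, 11, 9, 6] -> max = 50
Maxes: [25, 37, 50]
Minimum of maxes = 25
Final answer: 25


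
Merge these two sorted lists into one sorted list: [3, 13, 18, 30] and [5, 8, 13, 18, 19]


List A: [3, 13, 18, 30]
List B: [5, 8, 13, 18, 19]
Repeatedly compare the front elements and take the smaller:
  3 vs 5 -> take 3
  13 vs 5 -> take 5
  13 vs 8 -> take 8
  13 vs 13 -> take 13
  18 vs 13 -> take 13
  18 vs 18 -> take 18
  30 vs 18 -> take 18
  30 vs 19 -> take 19
  B is exhausted; append the rest of A: [30]
Final answer: [3, 5, 8, 13, 13, 18, 18, 19, 30]


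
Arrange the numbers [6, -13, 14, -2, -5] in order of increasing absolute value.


Compute absolute values:
  |6| = 6
  |-13| = 13
  |14| = 14
  |-2| = 2
  |-5| = 5
Absolute values in increasing order: 2 < 5 < 6 < 13 < 14
Listing the original numbers in that order gives the answer.
Final answer: [-2, -5, 6, -13, 14]


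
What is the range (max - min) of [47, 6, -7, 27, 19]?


Maximum value: 47
Minimum value: -7
Range = 47 - (-7) = 54
Final answer: 54


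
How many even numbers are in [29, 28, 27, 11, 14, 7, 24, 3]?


Check each element:
  29 is odd
  28 is even
  27 is odd
  11 is odd
  14 is even
  7 is odd
  24 is even
  3 is odd
Evens: [28, 14, 24]
Count of evens = 3
Final answer: 3


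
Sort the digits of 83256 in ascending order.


The number 83256 has digits: 8, 3, 2, 5, 6
Sorted: 2, 3, 5, 6, 8
Joining the sorted digits gives the result.
Final answer: 23568


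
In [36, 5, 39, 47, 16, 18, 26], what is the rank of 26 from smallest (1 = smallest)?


Sort ascending: [5, 16, 18, 26, 36, 39, 47]
Find 26 in the sorted list.
26 is at position 4 (1-indexed).
Final answer: 4


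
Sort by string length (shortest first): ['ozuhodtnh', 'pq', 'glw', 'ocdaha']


Compute lengths:
  'ozuhodtnh' has length 9
  'pq' has length 2
  'glw' has length 3
  'ocdaha' has length 6
Lengths in increasing order: 2 < 3 < 6 < 9
Listing the words in that order gives the answer.
Final answer: ['pq', 'glw', 'ocdaha', 'ozuhodtnh']


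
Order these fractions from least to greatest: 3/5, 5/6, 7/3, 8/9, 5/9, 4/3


Convert to decimal for comparison:
  3/5 = 0.6
  5/6 = 0.8333
  7/3 = 2.3333
  8/9 = 0.8889
  5/9 = 0.5556
  4/3 = 1.3333
Decimals in increasing order: 0.5556 < 0.6 < 0.8333 < 0.8889 < 1.3333 < 2.3333
Writing each back as its fraction gives the sorted order.
Final answer: 5/9, 3/5, 5/6, 8/9, 4/3, 7/3


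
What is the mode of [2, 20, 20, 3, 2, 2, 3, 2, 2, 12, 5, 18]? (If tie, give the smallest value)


Count the frequency of each value:
  2 appears 5 time(s)
  3 appears 2 time(s)
  5 appears 1 time(s)
  12 appears 1 time(s)
  18 appears 1 time(s)
  20 appears 2 time(s)
Maximum frequency is 5.
Only 2 reaches that frequency, so it is the mode.
Final answer: 2


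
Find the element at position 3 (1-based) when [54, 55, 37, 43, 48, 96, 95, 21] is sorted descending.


Sort descending: [96, 95, 55, 54, 48, 43, 37, 21]
The 3rd element (1-indexed) is at index 2.
Value = 55
Final answer: 55


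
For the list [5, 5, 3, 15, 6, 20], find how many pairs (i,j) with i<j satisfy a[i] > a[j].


For each element, count the later elements that are smaller than it:
  5 (index 0): smaller elements after it = [3] -> 1
  5 (index 1): smaller elements after it = [3] -> 1
  3 (index 2): smaller elements after it = [] -> 0
  15 (index 3): smaller elements after it = [6] -> 1
  6 (index 4): smaller elements after it = [] -> 0
Total inversions = 1 + 1 + 0 + 1 + 0 = 3
Final answer: 3


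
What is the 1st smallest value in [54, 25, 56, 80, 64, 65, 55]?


Sort ascending: [25, 54, 55, 56, 64, 65, 80]
The 1st element (1-indexed) is at index 0.
Value = 25
Final answer: 25


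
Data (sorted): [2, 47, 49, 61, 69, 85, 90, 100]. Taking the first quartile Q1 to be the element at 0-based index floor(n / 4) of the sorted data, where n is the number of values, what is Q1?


The list has n = 8 elements.
Q1 index = floor(8 / 4) = floor(2) = 2
Counting from index 0 in the sorted data, the element at index 2 is 49.
Final answer: 49


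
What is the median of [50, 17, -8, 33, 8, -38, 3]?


First, sort the list: [-38, -8, 3, 8, 17, 33, 50]
The list has 7 elements (odd count).
The middle index is 3 (0-based), and the element there is 8.
Final answer: 8


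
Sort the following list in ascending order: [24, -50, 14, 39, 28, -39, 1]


Original list: [24, -50, 14, 39, 28, -39, 1]
Repeatedly take the smallest remaining element:
  Remaining [24, -50, 14, 39, 28, -39, 1] -> smallest is -50
  Remaining [24, 14, 39, 28, -39, 1] -> smallest is -39
  Remaining [24, 14, 39, 28, 1] -> smallest is 1
  Remaining [24, 14, 39, 28] -> smallest is 14
  Remaining [24, 39, 28] -> smallest is 24
  Remaining [39, 28] -> smallest is 28
  Remaining [39] -> smallest is 39
Collecting the picks in order gives the sorted list.
Final answer: [-50, -39, 1, 14, 24, 28, 39]


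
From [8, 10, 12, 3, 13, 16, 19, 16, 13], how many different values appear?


List all unique values:
Distinct values: [3, 8, 10, 12, 13, 16, 19]
Count = 7
Final answer: 7


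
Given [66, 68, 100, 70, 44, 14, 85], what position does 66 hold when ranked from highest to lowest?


Sort descending: [100, 85, 70, 68, 66, 44, 14]
Find 66 in the sorted list.
66 is at position 5.
Final answer: 5


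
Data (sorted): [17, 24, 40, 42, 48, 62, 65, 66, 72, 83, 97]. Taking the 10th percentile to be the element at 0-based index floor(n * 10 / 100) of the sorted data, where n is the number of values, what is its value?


The dataset has n = 11 elements.
Index = floor(11 * 10 / 100) = floor(110 / 100) = floor(1.1) = 1
Counting from index 0 in the sorted data, the element at index 1 is 24.
Final answer: 24


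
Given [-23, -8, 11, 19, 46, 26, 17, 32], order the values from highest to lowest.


Original list: [-23, -8, 11, 19, 46, 26, 17, 32]
Repeatedly take the largest remaining element:
  Remaining [-23, -8, 11, 19, 46, 26, 17, 32] -> largest is 46
  Remaining [-23, -8, 11, 19, 26, 17, 32] -> largest is 32
  Remaining [-23, -8, 11, 19, 26, 17] -> largest is 26
  Remaining [-23, -8, 11, 19, 17] -> largest is 19
  Remaining [-23, -8, 11, 17] -> largest is 17
  Remaining [-23, -8, 11] -> largest is 11
  Remaining [-23, -8] -> largest is -8
  Remaining [-23] -> largest is -23
Collecting the picks in order gives the descending list.
Final answer: [46, 32, 26, 19, 17, 11, -8, -23]


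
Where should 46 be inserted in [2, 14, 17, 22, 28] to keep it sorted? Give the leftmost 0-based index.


List is sorted: [2, 14, 17, 22, 28]
We need the leftmost position where 46 can be inserted, i.e. the first index whose element is >= 46 (or the end of the list if none is).
Binary search with low=0, high=5 (0-based indices):
  low=0, high=5, mid=2: a[2]=17 < 46, so low = 3
  low=3, high=5, mid=4: a[4]=28 < 46, so low = 5
Now low = high = 5, so the insertion index is 5.
Final answer: 5


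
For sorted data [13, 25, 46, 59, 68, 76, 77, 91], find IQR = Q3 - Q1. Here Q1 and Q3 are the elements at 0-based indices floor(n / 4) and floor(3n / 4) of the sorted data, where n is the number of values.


The data has n = 8 elements.
Q1 index = floor(8 / 4) = floor(2) = 2; Q3 index = floor(3 * 8 / 4) = floor(6) = 6
Q1 = element at index 2 = 46
Q3 = element at index 6 = 77
IQR = 77 - 46 = 31
Final answer: 31


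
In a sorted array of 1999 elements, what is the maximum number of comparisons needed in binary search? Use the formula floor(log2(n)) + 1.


Binary search halves the search space each step.
Maximum comparisons = floor(log2(1999)) + 1
log2(1999) = 10.9651
floor(log2(1999)) = 10, so 10 + 1 = 11
Final answer: 11


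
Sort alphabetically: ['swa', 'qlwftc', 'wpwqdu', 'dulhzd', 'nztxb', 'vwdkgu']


Compare strings character by character (the first differing letter decides):
  'dulhzd' < 'nztxb' since 'd' < 'n' at position 1
  'nztxb' < 'qlwftc' since 'n' < 'q' at position 1
  'qlwftc' < 'swa' since 'q' < 's' at position 1
  'swa' < 'vwdkgu' since 's' < 'v' at position 1
  'vwdkgu' < 'wpwqdu' since 'v' < 'w' at position 1
Chaining these comparisons gives the alphabetical order.
Final answer: ['dulhzd', 'nztxb', 'qlwftc', 'swa', 'vwdkgu', 'wpwqdu']


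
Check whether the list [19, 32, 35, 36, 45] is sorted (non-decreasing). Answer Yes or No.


Check consecutive pairs:
  19 <= 32? True
  32 <= 35? True
  35 <= 36? True
  36 <= 45? True
Every consecutive pair is in order, so the list is non-decreasing.
Final answer: Yes


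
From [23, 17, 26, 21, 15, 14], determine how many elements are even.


Check each element:
  23 is odd
  17 is odd
  26 is even
  21 is odd
  15 is odd
  14 is even
Evens: [26, 14]
Count of evens = 2
Final answer: 2


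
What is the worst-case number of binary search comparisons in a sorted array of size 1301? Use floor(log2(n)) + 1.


Binary search halves the search space each step.
Maximum comparisons = floor(log2(1301)) + 1
log2(1301) = 10.3454
floor(log2(1301)) = 10, so 10 + 1 = 11
Final answer: 11


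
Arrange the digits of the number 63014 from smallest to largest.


The number 63014 has digits: 6, 3, 0, 1, 4
Sorted: 0, 1, 3, 4, 6
Joining the sorted digits gives the result.
Final answer: 01346


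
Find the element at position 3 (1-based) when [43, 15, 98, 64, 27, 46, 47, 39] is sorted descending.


Sort descending: [98, 64, 47, 46, 43, 39, 27, 15]
The 3rd element (1-indexed) is at index 2.
Value = 47
Final answer: 47


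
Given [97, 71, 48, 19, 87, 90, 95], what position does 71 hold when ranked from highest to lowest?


Sort descending: [97, 95, 90, 87, 71, 48, 19]
Find 71 in the sorted list.
71 is at position 5.
Final answer: 5


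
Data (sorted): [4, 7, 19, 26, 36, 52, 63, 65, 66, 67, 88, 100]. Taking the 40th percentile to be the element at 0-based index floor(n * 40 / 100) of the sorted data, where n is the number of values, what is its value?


The dataset has n = 12 elements.
Index = floor(12 * 40 / 100) = floor(480 / 100) = floor(4.8) = 4
Counting from index 0 in the sorted data, the element at index 4 is 36.
Final answer: 36


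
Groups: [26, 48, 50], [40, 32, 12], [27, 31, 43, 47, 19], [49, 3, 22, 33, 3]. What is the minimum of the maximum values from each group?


Find max of each group:
  Group 1: [26, 48, 50] -> max = 50
  Group 2: [40, 32, 12] -> max = 40
  Group 3: [27, 31, 43, 47, 19] -> max = 47
  Group 4: [49, 3, 22, 33, 3] -> max = 49
Maxes: [50, 40, 47, 49]
Minimum of maxes = 40
Final answer: 40


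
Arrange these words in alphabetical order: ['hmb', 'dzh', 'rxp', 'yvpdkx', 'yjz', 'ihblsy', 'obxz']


Compare strings character by character (the first differing letter decides):
  'dzh' < 'hmb' since 'd' < 'h' at position 1
  'hmb' < 'ihblsy' since 'h' < 'i' at position 1
  'ihblsy' < 'obxz' since 'i' < 'o' at position 1
  'obxz' < 'rxp' since 'o' < 'r' at position 1
  'rxp' < 'yjz' since 'r' < 'y' at position 1
  'yjz' < 'yvpdkx' since 'j' < 'v' at position 2
Chaining these comparisons gives the alphabetical order.
Final answer: ['dzh', 'hmb', 'ihblsy', 'obxz', 'rxp', 'yjz', 'yvpdkx']


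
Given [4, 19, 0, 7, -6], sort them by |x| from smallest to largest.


Compute absolute values:
  |4| = 4
  |19| = 19
  |0| = 0
  |7| = 7
  |-6| = 6
Absolute values in increasing order: 0 < 4 < 6 < 7 < 19
Listing the original numbers in that order gives the answer.
Final answer: [0, 4, -6, 7, 19]


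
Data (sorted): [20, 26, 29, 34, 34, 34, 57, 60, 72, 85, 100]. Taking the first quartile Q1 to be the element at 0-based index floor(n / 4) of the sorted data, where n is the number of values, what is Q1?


The list has n = 11 elements.
Q1 index = floor(11 / 4) = floor(2.75) = 2
Counting from index 0 in the sorted data, the element at index 2 is 29.
Final answer: 29


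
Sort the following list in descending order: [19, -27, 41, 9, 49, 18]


Original list: [19, -27, 41, 9, 49, 18]
Repeatedly take the largest remaining element:
  Remaining [19, -27, 41, 9, 49, 18] -> largest is 49
  Remaining [19, -27, 41, 9, 18] -> largest is 41
  Remaining [19, -27, 9, 18] -> largest is 19
  Remaining [-27, 9, 18] -> largest is 18
  Remaining [-27, 9] -> largest is 9
  Remaining [-27] -> largest is -27
Collecting the picks in order gives the descending list.
Final answer: [49, 41, 19, 18, 9, -27]
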